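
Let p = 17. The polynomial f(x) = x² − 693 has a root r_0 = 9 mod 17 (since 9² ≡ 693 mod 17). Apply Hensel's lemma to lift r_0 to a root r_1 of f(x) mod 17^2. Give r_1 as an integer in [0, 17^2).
r_1 = 43 (mod 289)

Hensel's recurrence: r_{i+1} = r_i − f(r_i)·(f′(r_i))^{-1} mod 17^{i+2}, with f′(x) = 2x. Iterate:
  r_0 = 9 (mod 17)
  r_1 = 43 (mod 289)
Final: r_1 = 43, and one checks f(r_1) ≡ 0 mod 17^2.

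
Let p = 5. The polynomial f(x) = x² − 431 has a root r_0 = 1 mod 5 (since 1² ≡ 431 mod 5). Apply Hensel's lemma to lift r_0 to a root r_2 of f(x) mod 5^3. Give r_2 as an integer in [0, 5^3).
r_2 = 41 (mod 125)

Hensel's recurrence: r_{i+1} = r_i − f(r_i)·(f′(r_i))^{-1} mod 5^{i+2}, with f′(x) = 2x. Iterate:
  r_0 = 1 (mod 5)
  r_1 = 16 (mod 25)
  r_2 = 41 (mod 125)
Final: r_2 = 41, and one checks f(r_2) ≡ 0 mod 5^3.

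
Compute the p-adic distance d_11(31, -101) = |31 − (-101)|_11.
d_11(31, -101) = 1/11

Step 1 — x − y = 31 − (-101) = 132. Step 2 — v_11(132) = 1 (factor: 132 = (11^1 · 12); the sign does not affect v_p). Step 3 — |x − y|_11 = 11^{-1} = 1/11.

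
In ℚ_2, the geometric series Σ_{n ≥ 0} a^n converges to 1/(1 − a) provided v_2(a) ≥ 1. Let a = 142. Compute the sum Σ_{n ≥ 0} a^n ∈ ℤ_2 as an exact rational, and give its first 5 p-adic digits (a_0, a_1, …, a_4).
Σ a^n = 1/(1 − a) = -1/141;  first 5 digits = (1, 1, 0, 1, 1)

v_2(a) = 1 ≥ 1, so the series converges in ℤ_2 to 1/(1 − a) = 1/(1 − 142) = -1/141. Expand this rational in ℤ_2: compute digits iteratively via d_i = x_i mod 2, x_{i+1} = (x_i − d_i)/2. The first 5 digits are (1, 1, 0, 1, 1).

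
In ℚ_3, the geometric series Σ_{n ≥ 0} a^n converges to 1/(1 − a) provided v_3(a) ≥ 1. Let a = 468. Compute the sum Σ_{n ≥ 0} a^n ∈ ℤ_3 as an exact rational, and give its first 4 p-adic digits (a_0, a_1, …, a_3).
Σ a^n = 1/(1 − a) = -1/467;  first 4 digits = (1, 0, 1, 2)

v_3(a) = 2 ≥ 1, so the series converges in ℤ_3 to 1/(1 − a) = 1/(1 − 468) = -1/467. Expand this rational in ℤ_3: compute digits iteratively via d_i = x_i mod 3, x_{i+1} = (x_i − d_i)/3. The first 4 digits are (1, 0, 1, 2).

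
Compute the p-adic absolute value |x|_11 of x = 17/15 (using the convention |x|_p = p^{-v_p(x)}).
|17/15|_11 = 1

Step 1 — compute v_11(x) by factoring powers of 11 out of the numerator and denominator: v_11(17/15) = 0. Step 2 — apply |x|_p = p^{-v_p(x)} = 11^{0} = 1.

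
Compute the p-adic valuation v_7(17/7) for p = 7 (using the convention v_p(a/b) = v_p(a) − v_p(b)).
v_7(17/7) = -1

Factor powers of 7 from the numerator and denominator of the reduced fraction: 17 = 7^0 · 17 and 7 = 7^1 · 1. Apply v_p(a/b) = v_p(a) − v_p(b): v_7(17/7) = 0 − 1 = -1.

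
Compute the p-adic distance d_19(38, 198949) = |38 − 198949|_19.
d_19(38, 198949) = 1/6859

Step 1 — x − y = 38 − 198949 = -198911. Step 2 — v_19(-198911) = 3 (factor: -198911 = −(19^3 · 29); the sign does not affect v_p). Step 3 — |x − y|_19 = 19^{-3} = 1/6859.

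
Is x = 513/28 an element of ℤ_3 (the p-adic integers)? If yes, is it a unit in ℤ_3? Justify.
x ∈ ℤ_3 but not a unit; v_3(x) = 3 > 0

ℤ_3 = {x ∈ ℚ_3 : v_3(x) ≥ 0} and ℤ_3^× = {x ∈ ℤ_3 : v_3(x) = 0}. Here v_3(513/28) = v_3(num) − v_3(den) = 3; compare against these criteria.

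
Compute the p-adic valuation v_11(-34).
v_11(-34) = 0

v_11(n) is the largest exponent k such that 11^k divides n. Factor out: -34 = -11^0 · 34. (Sign doesn't affect v_p.) So v_11(-34) = 0.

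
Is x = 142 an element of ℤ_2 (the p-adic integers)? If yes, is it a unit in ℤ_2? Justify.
x ∈ ℤ_2 but not a unit; v_2(x) = 1 > 0

ℤ_2 = {x ∈ ℚ_2 : v_2(x) ≥ 0} and ℤ_2^× = {x ∈ ℤ_2 : v_2(x) = 0}. Here v_2(142) = v_2(num) − v_2(den) = 1; compare against these criteria.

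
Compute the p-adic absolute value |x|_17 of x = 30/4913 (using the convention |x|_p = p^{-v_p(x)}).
|30/4913|_17 = 4913

Step 1 — compute v_17(x) by factoring powers of 17 out of the numerator and denominator: v_17(30/4913) = -3. Step 2 — apply |x|_p = p^{-v_p(x)} = 17^{3} = 4913.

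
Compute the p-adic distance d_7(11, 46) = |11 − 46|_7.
d_7(11, 46) = 1/7

Step 1 — x − y = 11 − 46 = -35. Step 2 — v_7(-35) = 1 (factor: -35 = −(7^1 · 5); the sign does not affect v_p). Step 3 — |x − y|_7 = 7^{-1} = 1/7.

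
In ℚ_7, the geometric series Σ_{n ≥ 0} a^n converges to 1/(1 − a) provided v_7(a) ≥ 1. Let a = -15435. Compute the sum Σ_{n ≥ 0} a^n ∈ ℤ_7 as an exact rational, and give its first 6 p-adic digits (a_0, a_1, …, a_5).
Σ a^n = 1/(1 − a) = 1/15436;  first 6 digits = (1, 0, 0, 4, 0, 6)

v_7(a) = 3 ≥ 1, so the series converges in ℤ_7 to 1/(1 − a) = 1/(1 − (-15435)) = 1/15436. Expand this rational in ℤ_7: compute digits iteratively via d_i = x_i mod 7, x_{i+1} = (x_i − d_i)/7. The first 6 digits are (1, 0, 0, 4, 0, 6).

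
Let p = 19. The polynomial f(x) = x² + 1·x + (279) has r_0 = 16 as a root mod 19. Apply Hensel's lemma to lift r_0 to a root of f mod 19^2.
r_1 = 54 (mod 361)

Hensel: r_{i+1} = r_i − f(r_i)·(f′(r_i))^{-1} mod 19^{i+2}, f′(x) = 2x + 1. Iterate:
  r_0 = 16 (mod 19)
  r_1 = 54 (mod 361)
Final: r = 54 satisfies f(r) ≡ 0 mod 19^2.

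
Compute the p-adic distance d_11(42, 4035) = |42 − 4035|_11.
d_11(42, 4035) = 1/1331

Step 1 — x − y = 42 − 4035 = -3993. Step 2 — v_11(-3993) = 3 (factor: -3993 = −(11^3 · 3); the sign does not affect v_p). Step 3 — |x − y|_11 = 11^{-3} = 1/1331.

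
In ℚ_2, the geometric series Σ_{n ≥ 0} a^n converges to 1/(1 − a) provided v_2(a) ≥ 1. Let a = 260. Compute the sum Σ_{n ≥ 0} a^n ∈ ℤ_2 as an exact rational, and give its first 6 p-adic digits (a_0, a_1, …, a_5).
Σ a^n = 1/(1 − a) = -1/259;  first 6 digits = (1, 0, 1, 0, 1, 0)

v_2(a) = 2 ≥ 1, so the series converges in ℤ_2 to 1/(1 − a) = 1/(1 − 260) = -1/259. Expand this rational in ℤ_2: compute digits iteratively via d_i = x_i mod 2, x_{i+1} = (x_i − d_i)/2. The first 6 digits are (1, 0, 1, 0, 1, 0).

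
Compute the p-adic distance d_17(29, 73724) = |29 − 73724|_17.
d_17(29, 73724) = 1/4913

Step 1 — x − y = 29 − 73724 = -73695. Step 2 — v_17(-73695) = 3 (factor: -73695 = −(17^3 · 15); the sign does not affect v_p). Step 3 — |x − y|_17 = 17^{-3} = 1/4913.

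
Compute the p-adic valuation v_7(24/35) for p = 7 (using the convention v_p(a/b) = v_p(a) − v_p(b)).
v_7(24/35) = -1

Factor powers of 7 from the numerator and denominator of the reduced fraction: 24 = 7^0 · 24 and 35 = 7^1 · 5. Apply v_p(a/b) = v_p(a) − v_p(b): v_7(24/35) = 0 − 1 = -1.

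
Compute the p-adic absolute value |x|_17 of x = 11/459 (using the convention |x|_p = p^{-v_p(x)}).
|11/459|_17 = 17

Step 1 — compute v_17(x) by factoring powers of 17 out of the numerator and denominator: v_17(11/459) = -1. Step 2 — apply |x|_p = p^{-v_p(x)} = 17^{1} = 17.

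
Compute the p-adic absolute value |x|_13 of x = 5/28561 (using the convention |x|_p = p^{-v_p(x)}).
|5/28561|_13 = 28561

Step 1 — compute v_13(x) by factoring powers of 13 out of the numerator and denominator: v_13(5/28561) = -4. Step 2 — apply |x|_p = p^{-v_p(x)} = 13^{4} = 28561.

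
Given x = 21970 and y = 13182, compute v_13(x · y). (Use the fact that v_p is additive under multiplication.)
v_13(289608540) = 6

v_p(x) = 3 (factor: 21970 = 13^3 · 10); v_p(y) = 3 (factor: 13182 = 13^3 · 6). Additivity: v_p(xy) = v_p(x) + v_p(y) = 3 + 3 = 6. (Direct check: xy = 289608540 = 13^6 · (60).)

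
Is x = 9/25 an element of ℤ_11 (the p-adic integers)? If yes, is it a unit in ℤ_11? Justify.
x ∈ ℤ_11^× (unit); v_11(x) = 0

ℤ_11 = {x ∈ ℚ_11 : v_11(x) ≥ 0} and ℤ_11^× = {x ∈ ℤ_11 : v_11(x) = 0}. Here v_11(9/25) = v_11(num) − v_11(den) = 0; compare against these criteria.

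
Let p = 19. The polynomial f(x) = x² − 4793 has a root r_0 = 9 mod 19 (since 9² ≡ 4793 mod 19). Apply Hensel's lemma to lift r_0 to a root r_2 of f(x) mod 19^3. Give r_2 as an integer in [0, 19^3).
r_2 = 2156 (mod 6859)

Hensel's recurrence: r_{i+1} = r_i − f(r_i)·(f′(r_i))^{-1} mod 19^{i+2}, with f′(x) = 2x. Iterate:
  r_0 = 9 (mod 19)
  r_1 = 351 (mod 361)
  r_2 = 2156 (mod 6859)
Final: r_2 = 2156, and one checks f(r_2) ≡ 0 mod 19^3.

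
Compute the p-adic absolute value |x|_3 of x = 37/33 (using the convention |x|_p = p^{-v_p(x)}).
|37/33|_3 = 3

Step 1 — compute v_3(x) by factoring powers of 3 out of the numerator and denominator: v_3(37/33) = -1. Step 2 — apply |x|_p = p^{-v_p(x)} = 3^{1} = 3.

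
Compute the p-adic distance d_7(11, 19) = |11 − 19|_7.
d_7(11, 19) = 1

Step 1 — x − y = 11 − 19 = -8. Step 2 — v_7(-8) = 0 (factor: -8 = −(7^0 · 8); the sign does not affect v_p). Step 3 — |x − y|_7 = 7^{0} = 1.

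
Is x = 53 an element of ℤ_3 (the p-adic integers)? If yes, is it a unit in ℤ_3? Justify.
x ∈ ℤ_3^× (unit); v_3(x) = 0

ℤ_3 = {x ∈ ℚ_3 : v_3(x) ≥ 0} and ℤ_3^× = {x ∈ ℤ_3 : v_3(x) = 0}. Here v_3(53) = v_3(num) − v_3(den) = 0; compare against these criteria.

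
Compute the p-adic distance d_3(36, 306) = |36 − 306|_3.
d_3(36, 306) = 1/27

Step 1 — x − y = 36 − 306 = -270. Step 2 — v_3(-270) = 3 (factor: -270 = −(3^3 · 10); the sign does not affect v_p). Step 3 — |x − y|_3 = 3^{-3} = 1/27.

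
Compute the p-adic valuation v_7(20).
v_7(20) = 0

v_7(n) is the largest exponent k such that 7^k divides n. Factor out: 20 = 7^0 · 20. (Sign doesn't affect v_p.) So v_7(20) = 0.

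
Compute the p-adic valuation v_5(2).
v_5(2) = 0

v_5(n) is the largest exponent k such that 5^k divides n. Factor out: 2 = 5^0 · 2. (Sign doesn't affect v_p.) So v_5(2) = 0.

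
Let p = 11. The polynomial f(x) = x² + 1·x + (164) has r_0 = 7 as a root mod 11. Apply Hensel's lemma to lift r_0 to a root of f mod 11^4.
r_3 = 9995 (mod 14641)

Hensel: r_{i+1} = r_i − f(r_i)·(f′(r_i))^{-1} mod 11^{i+2}, f′(x) = 2x + 1. Iterate:
  r_0 = 7 (mod 11)
  r_1 = 73 (mod 121)
  r_2 = 678 (mod 1331)
  r_3 = 9995 (mod 14641)
Final: r = 9995 satisfies f(r) ≡ 0 mod 11^4.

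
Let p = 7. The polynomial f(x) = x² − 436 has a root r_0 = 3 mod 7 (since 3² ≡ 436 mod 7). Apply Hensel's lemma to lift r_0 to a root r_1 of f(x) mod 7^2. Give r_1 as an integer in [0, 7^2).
r_1 = 17 (mod 49)

Hensel's recurrence: r_{i+1} = r_i − f(r_i)·(f′(r_i))^{-1} mod 7^{i+2}, with f′(x) = 2x. Iterate:
  r_0 = 3 (mod 7)
  r_1 = 17 (mod 49)
Final: r_1 = 17, and one checks f(r_1) ≡ 0 mod 7^2.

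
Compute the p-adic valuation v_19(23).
v_19(23) = 0

v_19(n) is the largest exponent k such that 19^k divides n. Factor out: 23 = 19^0 · 23. (Sign doesn't affect v_p.) So v_19(23) = 0.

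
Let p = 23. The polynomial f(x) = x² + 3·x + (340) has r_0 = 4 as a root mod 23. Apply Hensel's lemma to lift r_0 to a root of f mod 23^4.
r_3 = 6030 (mod 279841)

Hensel: r_{i+1} = r_i − f(r_i)·(f′(r_i))^{-1} mod 23^{i+2}, f′(x) = 2x + 3. Iterate:
  r_0 = 4 (mod 23)
  r_1 = 211 (mod 529)
  r_2 = 6030 (mod 12167)
  r_3 = 6030 (mod 279841)
Final: r = 6030 satisfies f(r) ≡ 0 mod 23^4.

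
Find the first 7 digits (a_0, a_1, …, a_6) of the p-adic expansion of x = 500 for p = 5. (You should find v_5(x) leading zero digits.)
(a_0, …, a_6) = (0, 0, 0, 4, 0, 0, 0)

v_5(500) = 3, so a_0 = ... = a_2 = 0. Factor out: x = 5^3 · u with u = 4 a unit in ℤ_5. Expand u iteratively via a_{v+i} = u_i mod 5, u_{i+1} = (u_i − a_{v+i})/5:
  u_0 = 4;  a_3 = 4;  u_1 = (u_0 − 4)/5 = 0
  u_1 = 0;  a_4 = 0;  u_2 = (u_1 − 0)/5 = 0
  u_2 = 0;  a_5 = 0;  u_3 = (u_2 − 0)/5 = 0
  u_3 = 0;  a_6 = 0;  u_4 = (u_3 − 0)/5 = 0
Digits: (0, 0, 0, 4, 0, 0, 0).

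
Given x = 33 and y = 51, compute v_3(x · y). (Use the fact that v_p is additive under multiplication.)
v_3(1683) = 2

v_p(x) = 1 (factor: 33 = 3^1 · 11); v_p(y) = 1 (factor: 51 = 3^1 · 17). Additivity: v_p(xy) = v_p(x) + v_p(y) = 1 + 1 = 2. (Direct check: xy = 1683 = 3^2 · (187).)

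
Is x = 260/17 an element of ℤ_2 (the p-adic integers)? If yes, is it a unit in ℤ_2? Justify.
x ∈ ℤ_2 but not a unit; v_2(x) = 2 > 0

ℤ_2 = {x ∈ ℚ_2 : v_2(x) ≥ 0} and ℤ_2^× = {x ∈ ℤ_2 : v_2(x) = 0}. Here v_2(260/17) = v_2(num) − v_2(den) = 2; compare against these criteria.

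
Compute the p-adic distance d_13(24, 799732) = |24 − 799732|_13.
d_13(24, 799732) = 1/28561

Step 1 — x − y = 24 − 799732 = -799708. Step 2 — v_13(-799708) = 4 (factor: -799708 = −(13^4 · 28); the sign does not affect v_p). Step 3 — |x − y|_13 = 13^{-4} = 1/28561.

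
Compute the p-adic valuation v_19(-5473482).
v_19(-5473482) = 4

v_19(n) is the largest exponent k such that 19^k divides n. Factor out: -5473482 = -19^4 · 42. (Sign doesn't affect v_p.) So v_19(-5473482) = 4.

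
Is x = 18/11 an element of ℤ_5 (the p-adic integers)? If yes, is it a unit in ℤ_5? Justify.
x ∈ ℤ_5^× (unit); v_5(x) = 0

ℤ_5 = {x ∈ ℚ_5 : v_5(x) ≥ 0} and ℤ_5^× = {x ∈ ℤ_5 : v_5(x) = 0}. Here v_5(18/11) = v_5(num) − v_5(den) = 0; compare against these criteria.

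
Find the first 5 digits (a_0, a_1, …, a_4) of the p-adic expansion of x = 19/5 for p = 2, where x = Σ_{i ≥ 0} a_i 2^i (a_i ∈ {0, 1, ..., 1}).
(a_0, …, a_4) = (1, 1, 1, 0, 1)

v_2(19/5) = 0 (numerator and denominator both coprime to 2), so x ∈ ℤ_2^×. Compute digits iteratively via a_i = x_i mod 2, x_{i+1} = (x_i − a_i)/2, with x_0 = x:
  x_0 = 19/5;  a_0 = 1;  x_1 = (x_0 − 1)/2 = 7/5
  x_1 = 7/5;  a_1 = 1;  x_2 = (x_1 − 1)/2 = 1/5
  x_2 = 1/5;  a_2 = 1;  x_3 = (x_2 − 1)/2 = -2/5
  x_3 = -2/5;  a_3 = 0;  x_4 = (x_3 − 0)/2 = -1/5
  x_4 = -1/5;  a_4 = 1;  x_5 = (x_4 − 1)/2 = -3/5
Digits: (1, 1, 1, 0, 1).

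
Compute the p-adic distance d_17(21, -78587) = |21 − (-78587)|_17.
d_17(21, -78587) = 1/4913

Step 1 — x − y = 21 − (-78587) = 78608. Step 2 — v_17(78608) = 3 (factor: 78608 = (17^3 · 16); the sign does not affect v_p). Step 3 — |x − y|_17 = 17^{-3} = 1/4913.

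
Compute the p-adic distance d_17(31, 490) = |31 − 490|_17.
d_17(31, 490) = 1/17

Step 1 — x − y = 31 − 490 = -459. Step 2 — v_17(-459) = 1 (factor: -459 = −(17^1 · 27); the sign does not affect v_p). Step 3 — |x − y|_17 = 17^{-1} = 1/17.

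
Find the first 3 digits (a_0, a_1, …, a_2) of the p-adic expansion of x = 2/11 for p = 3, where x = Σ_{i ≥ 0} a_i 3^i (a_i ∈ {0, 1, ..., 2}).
(a_0, …, a_2) = (1, 0, 1)

v_3(2/11) = 0 (numerator and denominator both coprime to 3), so x ∈ ℤ_3^×. Compute digits iteratively via a_i = x_i mod 3, x_{i+1} = (x_i − a_i)/3, with x_0 = x:
  x_0 = 2/11;  a_0 = 1;  x_1 = (x_0 − 1)/3 = -3/11
  x_1 = -3/11;  a_1 = 0;  x_2 = (x_1 − 0)/3 = -1/11
  x_2 = -1/11;  a_2 = 1;  x_3 = (x_2 − 1)/3 = -4/11
Digits: (1, 0, 1).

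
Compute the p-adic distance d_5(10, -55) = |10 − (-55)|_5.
d_5(10, -55) = 1/5

Step 1 — x − y = 10 − (-55) = 65. Step 2 — v_5(65) = 1 (factor: 65 = (5^1 · 13); the sign does not affect v_p). Step 3 — |x − y|_5 = 5^{-1} = 1/5.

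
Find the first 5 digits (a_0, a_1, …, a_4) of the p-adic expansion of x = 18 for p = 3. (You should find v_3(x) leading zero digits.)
(a_0, …, a_4) = (0, 0, 2, 0, 0)

v_3(18) = 2, so a_0 = ... = a_1 = 0. Factor out: x = 3^2 · u with u = 2 a unit in ℤ_3. Expand u iteratively via a_{v+i} = u_i mod 3, u_{i+1} = (u_i − a_{v+i})/3:
  u_0 = 2;  a_2 = 2;  u_1 = (u_0 − 2)/3 = 0
  u_1 = 0;  a_3 = 0;  u_2 = (u_1 − 0)/3 = 0
  u_2 = 0;  a_4 = 0;  u_3 = (u_2 − 0)/3 = 0
Digits: (0, 0, 2, 0, 0).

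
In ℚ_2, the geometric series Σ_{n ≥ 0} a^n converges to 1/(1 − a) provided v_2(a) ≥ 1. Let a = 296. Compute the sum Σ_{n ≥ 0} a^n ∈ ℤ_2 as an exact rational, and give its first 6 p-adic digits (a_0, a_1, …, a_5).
Σ a^n = 1/(1 − a) = -1/295;  first 6 digits = (1, 0, 0, 1, 0, 1)

v_2(a) = 3 ≥ 1, so the series converges in ℤ_2 to 1/(1 − a) = 1/(1 − 296) = -1/295. Expand this rational in ℤ_2: compute digits iteratively via d_i = x_i mod 2, x_{i+1} = (x_i − d_i)/2. The first 6 digits are (1, 0, 0, 1, 0, 1).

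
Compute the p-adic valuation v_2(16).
v_2(16) = 4

v_2(n) is the largest exponent k such that 2^k divides n. Factor out: 16 = 2^4 · 1. (Sign doesn't affect v_p.) So v_2(16) = 4.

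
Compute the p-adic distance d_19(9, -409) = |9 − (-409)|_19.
d_19(9, -409) = 1/19

Step 1 — x − y = 9 − (-409) = 418. Step 2 — v_19(418) = 1 (factor: 418 = (19^1 · 22); the sign does not affect v_p). Step 3 — |x − y|_19 = 19^{-1} = 1/19.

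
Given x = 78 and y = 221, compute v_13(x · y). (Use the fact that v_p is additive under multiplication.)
v_13(17238) = 2

v_p(x) = 1 (factor: 78 = 13^1 · 6); v_p(y) = 1 (factor: 221 = 13^1 · 17). Additivity: v_p(xy) = v_p(x) + v_p(y) = 1 + 1 = 2. (Direct check: xy = 17238 = 13^2 · (102).)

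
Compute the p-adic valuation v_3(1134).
v_3(1134) = 4

v_3(n) is the largest exponent k such that 3^k divides n. Factor out: 1134 = 3^4 · 14. (Sign doesn't affect v_p.) So v_3(1134) = 4.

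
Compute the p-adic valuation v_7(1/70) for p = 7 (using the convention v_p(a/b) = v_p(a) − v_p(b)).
v_7(1/70) = -1

Factor powers of 7 from the numerator and denominator of the reduced fraction: 1 = 7^0 · 1 and 70 = 7^1 · 10. Apply v_p(a/b) = v_p(a) − v_p(b): v_7(1/70) = 0 − 1 = -1.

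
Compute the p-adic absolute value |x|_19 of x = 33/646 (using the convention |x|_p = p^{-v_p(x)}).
|33/646|_19 = 19

Step 1 — compute v_19(x) by factoring powers of 19 out of the numerator and denominator: v_19(33/646) = -1. Step 2 — apply |x|_p = p^{-v_p(x)} = 19^{1} = 19.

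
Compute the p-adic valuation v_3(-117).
v_3(-117) = 2

v_3(n) is the largest exponent k such that 3^k divides n. Factor out: -117 = -3^2 · 13. (Sign doesn't affect v_p.) So v_3(-117) = 2.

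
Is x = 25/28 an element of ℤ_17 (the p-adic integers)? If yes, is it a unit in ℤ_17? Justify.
x ∈ ℤ_17^× (unit); v_17(x) = 0

ℤ_17 = {x ∈ ℚ_17 : v_17(x) ≥ 0} and ℤ_17^× = {x ∈ ℤ_17 : v_17(x) = 0}. Here v_17(25/28) = v_17(num) − v_17(den) = 0; compare against these criteria.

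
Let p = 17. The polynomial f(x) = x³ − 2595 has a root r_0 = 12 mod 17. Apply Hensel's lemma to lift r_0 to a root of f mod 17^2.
r_1 = 12 (mod 289)

Hensel: r_{i+1} = r_i − f(r_i)/f′(r_i) mod 17^{i+2}, where f′(x) = 3x². Iterate:
  r_0 = 12 (mod 17)
  r_1 = 12 (mod 289)
Final: r = 12 with f(r) ≡ 0 mod 17^2.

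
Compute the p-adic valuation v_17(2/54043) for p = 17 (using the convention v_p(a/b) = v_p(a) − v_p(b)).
v_17(2/54043) = -3

Factor powers of 17 from the numerator and denominator of the reduced fraction: 2 = 17^0 · 2 and 54043 = 17^3 · 11. Apply v_p(a/b) = v_p(a) − v_p(b): v_17(2/54043) = 0 − 3 = -3.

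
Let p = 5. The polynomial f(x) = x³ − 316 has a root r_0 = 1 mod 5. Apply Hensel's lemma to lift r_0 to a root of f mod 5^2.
r_1 = 6 (mod 25)

Hensel: r_{i+1} = r_i − f(r_i)/f′(r_i) mod 5^{i+2}, where f′(x) = 3x². Iterate:
  r_0 = 1 (mod 5)
  r_1 = 6 (mod 25)
Final: r = 6 with f(r) ≡ 0 mod 5^2.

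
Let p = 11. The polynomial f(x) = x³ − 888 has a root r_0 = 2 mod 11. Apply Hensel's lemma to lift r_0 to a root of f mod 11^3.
r_2 = 640 (mod 1331)

Hensel: r_{i+1} = r_i − f(r_i)/f′(r_i) mod 11^{i+2}, where f′(x) = 3x². Iterate:
  r_0 = 2 (mod 11)
  r_1 = 35 (mod 121)
  r_2 = 640 (mod 1331)
Final: r = 640 with f(r) ≡ 0 mod 11^3.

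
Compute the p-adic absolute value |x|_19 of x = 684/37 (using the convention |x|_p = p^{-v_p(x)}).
|684/37|_19 = 1/19

Step 1 — compute v_19(x) by factoring powers of 19 out of the numerator and denominator: v_19(684/37) = 1. Step 2 — apply |x|_p = p^{-v_p(x)} = 19^{-1} = 1/19.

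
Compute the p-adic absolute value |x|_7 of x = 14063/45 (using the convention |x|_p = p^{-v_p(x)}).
|14063/45|_7 = 1/343

Step 1 — compute v_7(x) by factoring powers of 7 out of the numerator and denominator: v_7(14063/45) = 3. Step 2 — apply |x|_p = p^{-v_p(x)} = 7^{-3} = 1/343.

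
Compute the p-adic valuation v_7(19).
v_7(19) = 0

v_7(n) is the largest exponent k such that 7^k divides n. Factor out: 19 = 7^0 · 19. (Sign doesn't affect v_p.) So v_7(19) = 0.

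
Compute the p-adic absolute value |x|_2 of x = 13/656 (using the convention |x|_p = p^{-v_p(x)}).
|13/656|_2 = 16

Step 1 — compute v_2(x) by factoring powers of 2 out of the numerator and denominator: v_2(13/656) = -4. Step 2 — apply |x|_p = p^{-v_p(x)} = 2^{4} = 16.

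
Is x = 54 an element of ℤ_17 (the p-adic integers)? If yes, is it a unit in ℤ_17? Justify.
x ∈ ℤ_17^× (unit); v_17(x) = 0

ℤ_17 = {x ∈ ℚ_17 : v_17(x) ≥ 0} and ℤ_17^× = {x ∈ ℤ_17 : v_17(x) = 0}. Here v_17(54) = v_17(num) − v_17(den) = 0; compare against these criteria.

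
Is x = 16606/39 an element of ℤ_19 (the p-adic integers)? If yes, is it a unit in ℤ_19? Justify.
x ∈ ℤ_19 but not a unit; v_19(x) = 2 > 0

ℤ_19 = {x ∈ ℚ_19 : v_19(x) ≥ 0} and ℤ_19^× = {x ∈ ℤ_19 : v_19(x) = 0}. Here v_19(16606/39) = v_19(num) − v_19(den) = 2; compare against these criteria.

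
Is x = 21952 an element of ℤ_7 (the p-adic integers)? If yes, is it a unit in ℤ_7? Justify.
x ∈ ℤ_7 but not a unit; v_7(x) = 3 > 0

ℤ_7 = {x ∈ ℚ_7 : v_7(x) ≥ 0} and ℤ_7^× = {x ∈ ℤ_7 : v_7(x) = 0}. Here v_7(21952) = v_7(num) − v_7(den) = 3; compare against these criteria.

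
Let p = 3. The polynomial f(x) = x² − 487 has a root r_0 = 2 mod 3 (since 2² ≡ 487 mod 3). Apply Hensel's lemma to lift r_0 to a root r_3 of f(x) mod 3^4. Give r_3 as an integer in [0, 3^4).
r_3 = 80 (mod 81)

Hensel's recurrence: r_{i+1} = r_i − f(r_i)·(f′(r_i))^{-1} mod 3^{i+2}, with f′(x) = 2x. Iterate:
  r_0 = 2 (mod 3)
  r_1 = 8 (mod 9)
  r_2 = 26 (mod 27)
  r_3 = 80 (mod 81)
Final: r_3 = 80, and one checks f(r_3) ≡ 0 mod 3^4.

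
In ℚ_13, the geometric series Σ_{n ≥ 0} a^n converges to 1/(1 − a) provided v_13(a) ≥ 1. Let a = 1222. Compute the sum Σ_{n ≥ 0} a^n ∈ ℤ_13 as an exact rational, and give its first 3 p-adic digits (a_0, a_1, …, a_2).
Σ a^n = 1/(1 − a) = -1/1221;  first 3 digits = (1, 3, 3)

v_13(a) = 1 ≥ 1, so the series converges in ℤ_13 to 1/(1 − a) = 1/(1 − 1222) = -1/1221. Expand this rational in ℤ_13: compute digits iteratively via d_i = x_i mod 13, x_{i+1} = (x_i − d_i)/13. The first 3 digits are (1, 3, 3).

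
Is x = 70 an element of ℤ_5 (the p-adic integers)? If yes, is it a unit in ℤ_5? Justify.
x ∈ ℤ_5 but not a unit; v_5(x) = 1 > 0

ℤ_5 = {x ∈ ℚ_5 : v_5(x) ≥ 0} and ℤ_5^× = {x ∈ ℤ_5 : v_5(x) = 0}. Here v_5(70) = v_5(num) − v_5(den) = 1; compare against these criteria.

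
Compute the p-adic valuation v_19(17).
v_19(17) = 0

v_19(n) is the largest exponent k such that 19^k divides n. Factor out: 17 = 19^0 · 17. (Sign doesn't affect v_p.) So v_19(17) = 0.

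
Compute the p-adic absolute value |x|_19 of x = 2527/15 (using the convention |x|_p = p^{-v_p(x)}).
|2527/15|_19 = 1/361

Step 1 — compute v_19(x) by factoring powers of 19 out of the numerator and denominator: v_19(2527/15) = 2. Step 2 — apply |x|_p = p^{-v_p(x)} = 19^{-2} = 1/361.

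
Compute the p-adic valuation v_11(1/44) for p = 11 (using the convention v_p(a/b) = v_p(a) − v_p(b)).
v_11(1/44) = -1

Factor powers of 11 from the numerator and denominator of the reduced fraction: 1 = 11^0 · 1 and 44 = 11^1 · 4. Apply v_p(a/b) = v_p(a) − v_p(b): v_11(1/44) = 0 − 1 = -1.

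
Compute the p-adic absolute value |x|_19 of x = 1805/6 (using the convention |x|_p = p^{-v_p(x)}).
|1805/6|_19 = 1/361

Step 1 — compute v_19(x) by factoring powers of 19 out of the numerator and denominator: v_19(1805/6) = 2. Step 2 — apply |x|_p = p^{-v_p(x)} = 19^{-2} = 1/361.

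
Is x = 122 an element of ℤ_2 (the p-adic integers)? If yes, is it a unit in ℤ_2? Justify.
x ∈ ℤ_2 but not a unit; v_2(x) = 1 > 0

ℤ_2 = {x ∈ ℚ_2 : v_2(x) ≥ 0} and ℤ_2^× = {x ∈ ℤ_2 : v_2(x) = 0}. Here v_2(122) = v_2(num) − v_2(den) = 1; compare against these criteria.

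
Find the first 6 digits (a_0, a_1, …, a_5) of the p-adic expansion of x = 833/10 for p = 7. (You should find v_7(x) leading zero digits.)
(a_0, …, a_5) = (0, 0, 1, 5, 0, 2)

v_7(833/10) = 2, so a_0 = ... = a_1 = 0. Factor out: x = 7^2 · u with u = 17/10 a unit in ℤ_7. Expand u iteratively via a_{v+i} = u_i mod 7, u_{i+1} = (u_i − a_{v+i})/7:
  u_0 = 17/10;  a_2 = 1;  u_1 = (u_0 − 1)/7 = 1/10
  u_1 = 1/10;  a_3 = 5;  u_2 = (u_1 − 5)/7 = -7/10
  u_2 = -7/10;  a_4 = 0;  u_3 = (u_2 − 0)/7 = -1/10
  u_3 = -1/10;  a_5 = 2;  u_4 = (u_3 − 2)/7 = -3/10
Digits: (0, 0, 1, 5, 0, 2).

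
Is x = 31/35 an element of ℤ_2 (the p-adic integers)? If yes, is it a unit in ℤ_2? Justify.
x ∈ ℤ_2^× (unit); v_2(x) = 0

ℤ_2 = {x ∈ ℚ_2 : v_2(x) ≥ 0} and ℤ_2^× = {x ∈ ℤ_2 : v_2(x) = 0}. Here v_2(31/35) = v_2(num) − v_2(den) = 0; compare against these criteria.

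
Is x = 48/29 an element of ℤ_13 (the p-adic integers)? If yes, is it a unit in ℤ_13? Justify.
x ∈ ℤ_13^× (unit); v_13(x) = 0

ℤ_13 = {x ∈ ℚ_13 : v_13(x) ≥ 0} and ℤ_13^× = {x ∈ ℤ_13 : v_13(x) = 0}. Here v_13(48/29) = v_13(num) − v_13(den) = 0; compare against these criteria.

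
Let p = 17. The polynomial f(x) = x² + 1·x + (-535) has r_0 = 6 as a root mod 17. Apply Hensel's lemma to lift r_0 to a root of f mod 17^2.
r_1 = 244 (mod 289)

Hensel: r_{i+1} = r_i − f(r_i)·(f′(r_i))^{-1} mod 17^{i+2}, f′(x) = 2x + 1. Iterate:
  r_0 = 6 (mod 17)
  r_1 = 244 (mod 289)
Final: r = 244 satisfies f(r) ≡ 0 mod 17^2.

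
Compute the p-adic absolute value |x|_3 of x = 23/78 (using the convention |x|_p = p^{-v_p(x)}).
|23/78|_3 = 3

Step 1 — compute v_3(x) by factoring powers of 3 out of the numerator and denominator: v_3(23/78) = -1. Step 2 — apply |x|_p = p^{-v_p(x)} = 3^{1} = 3.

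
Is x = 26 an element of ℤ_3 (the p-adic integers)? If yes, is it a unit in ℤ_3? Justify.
x ∈ ℤ_3^× (unit); v_3(x) = 0

ℤ_3 = {x ∈ ℚ_3 : v_3(x) ≥ 0} and ℤ_3^× = {x ∈ ℤ_3 : v_3(x) = 0}. Here v_3(26) = v_3(num) − v_3(den) = 0; compare against these criteria.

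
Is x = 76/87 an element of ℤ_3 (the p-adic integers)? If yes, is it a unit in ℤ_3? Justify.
x ∉ ℤ_3 (v_3(x) = -1 < 0)

ℤ_3 = {x ∈ ℚ_3 : v_3(x) ≥ 0} and ℤ_3^× = {x ∈ ℤ_3 : v_3(x) = 0}. Here v_3(76/87) = v_3(num) − v_3(den) = -1; compare against these criteria.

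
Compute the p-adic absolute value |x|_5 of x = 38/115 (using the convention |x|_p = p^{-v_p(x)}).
|38/115|_5 = 5

Step 1 — compute v_5(x) by factoring powers of 5 out of the numerator and denominator: v_5(38/115) = -1. Step 2 — apply |x|_p = p^{-v_p(x)} = 5^{1} = 5.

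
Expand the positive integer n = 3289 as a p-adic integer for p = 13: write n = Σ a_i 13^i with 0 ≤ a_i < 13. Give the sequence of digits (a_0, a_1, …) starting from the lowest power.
(a_0, a_1, …) = (0, 6, 6, 1)

Repeated division by 13 gives the digits low-to-high: 3289 = 6·13^1 + 6·13^2 + 1·13^3. Digit sequence: (0, 6, 6, 1).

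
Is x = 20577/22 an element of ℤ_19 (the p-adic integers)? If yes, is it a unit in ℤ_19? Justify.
x ∈ ℤ_19 but not a unit; v_19(x) = 3 > 0

ℤ_19 = {x ∈ ℚ_19 : v_19(x) ≥ 0} and ℤ_19^× = {x ∈ ℤ_19 : v_19(x) = 0}. Here v_19(20577/22) = v_19(num) − v_19(den) = 3; compare against these criteria.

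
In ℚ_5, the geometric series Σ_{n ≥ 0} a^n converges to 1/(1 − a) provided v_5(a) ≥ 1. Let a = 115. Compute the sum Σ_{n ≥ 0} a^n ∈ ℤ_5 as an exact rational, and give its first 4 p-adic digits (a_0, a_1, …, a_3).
Σ a^n = 1/(1 − a) = -1/114;  first 4 digits = (1, 3, 3, 3)

v_5(a) = 1 ≥ 1, so the series converges in ℤ_5 to 1/(1 − a) = 1/(1 − 115) = -1/114. Expand this rational in ℤ_5: compute digits iteratively via d_i = x_i mod 5, x_{i+1} = (x_i − d_i)/5. The first 4 digits are (1, 3, 3, 3).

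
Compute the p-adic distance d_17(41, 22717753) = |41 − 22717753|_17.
d_17(41, 22717753) = 1/1419857

Step 1 — x − y = 41 − 22717753 = -22717712. Step 2 — v_17(-22717712) = 5 (factor: -22717712 = −(17^5 · 16); the sign does not affect v_p). Step 3 — |x − y|_17 = 17^{-5} = 1/1419857.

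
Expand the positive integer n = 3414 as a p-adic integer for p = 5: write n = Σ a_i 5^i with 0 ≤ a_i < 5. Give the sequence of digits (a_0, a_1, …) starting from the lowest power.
(a_0, a_1, …) = (4, 2, 1, 2, 0, 1)

Repeated division by 5 gives the digits low-to-high: 3414 = 4 + 2·5^1 + 1·5^2 + 2·5^3 + 1·5^5. Digit sequence: (4, 2, 1, 2, 0, 1).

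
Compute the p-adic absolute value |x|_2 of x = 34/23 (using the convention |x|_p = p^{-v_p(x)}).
|34/23|_2 = 1/2

Step 1 — compute v_2(x) by factoring powers of 2 out of the numerator and denominator: v_2(34/23) = 1. Step 2 — apply |x|_p = p^{-v_p(x)} = 2^{-1} = 1/2.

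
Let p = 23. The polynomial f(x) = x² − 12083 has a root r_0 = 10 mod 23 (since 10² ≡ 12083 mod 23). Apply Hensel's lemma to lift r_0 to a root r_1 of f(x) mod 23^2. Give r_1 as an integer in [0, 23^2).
r_1 = 424 (mod 529)

Hensel's recurrence: r_{i+1} = r_i − f(r_i)·(f′(r_i))^{-1} mod 23^{i+2}, with f′(x) = 2x. Iterate:
  r_0 = 10 (mod 23)
  r_1 = 424 (mod 529)
Final: r_1 = 424, and one checks f(r_1) ≡ 0 mod 23^2.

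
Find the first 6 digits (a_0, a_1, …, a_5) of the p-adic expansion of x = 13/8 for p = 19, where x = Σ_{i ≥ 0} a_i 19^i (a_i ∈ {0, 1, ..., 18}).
(a_0, …, a_5) = (4, 7, 2, 7, 2, 7)

v_19(13/8) = 0 (numerator and denominator both coprime to 19), so x ∈ ℤ_19^×. Compute digits iteratively via a_i = x_i mod 19, x_{i+1} = (x_i − a_i)/19, with x_0 = x:
  x_0 = 13/8;  a_0 = 4;  x_1 = (x_0 − 4)/19 = -1/8
  x_1 = -1/8;  a_1 = 7;  x_2 = (x_1 − 7)/19 = -3/8
  x_2 = -3/8;  a_2 = 2;  x_3 = (x_2 − 2)/19 = -1/8
  x_3 = -1/8;  a_3 = 7;  x_4 = (x_3 − 7)/19 = -3/8
  x_4 = -3/8;  a_4 = 2;  x_5 = (x_4 − 2)/19 = -1/8
  x_5 = -1/8;  a_5 = 7;  x_6 = (x_5 − 7)/19 = -3/8
Digits: (4, 7, 2, 7, 2, 7).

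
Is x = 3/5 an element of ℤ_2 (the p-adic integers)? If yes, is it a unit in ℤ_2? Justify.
x ∈ ℤ_2^× (unit); v_2(x) = 0

ℤ_2 = {x ∈ ℚ_2 : v_2(x) ≥ 0} and ℤ_2^× = {x ∈ ℤ_2 : v_2(x) = 0}. Here v_2(3/5) = v_2(num) − v_2(den) = 0; compare against these criteria.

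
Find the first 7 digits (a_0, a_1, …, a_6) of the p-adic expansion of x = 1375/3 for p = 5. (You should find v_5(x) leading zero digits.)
(a_0, …, a_6) = (0, 0, 0, 2, 2, 3, 1)

v_5(1375/3) = 3, so a_0 = ... = a_2 = 0. Factor out: x = 5^3 · u with u = 11/3 a unit in ℤ_5. Expand u iteratively via a_{v+i} = u_i mod 5, u_{i+1} = (u_i − a_{v+i})/5:
  u_0 = 11/3;  a_3 = 2;  u_1 = (u_0 − 2)/5 = 1/3
  u_1 = 1/3;  a_4 = 2;  u_2 = (u_1 − 2)/5 = -1/3
  u_2 = -1/3;  a_5 = 3;  u_3 = (u_2 − 3)/5 = -2/3
  u_3 = -2/3;  a_6 = 1;  u_4 = (u_3 − 1)/5 = -1/3
Digits: (0, 0, 0, 2, 2, 3, 1).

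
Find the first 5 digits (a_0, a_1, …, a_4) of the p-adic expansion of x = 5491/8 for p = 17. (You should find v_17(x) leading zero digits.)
(a_0, …, a_4) = (0, 0, 13, 10, 10)

v_17(5491/8) = 2, so a_0 = ... = a_1 = 0. Factor out: x = 17^2 · u with u = 19/8 a unit in ℤ_17. Expand u iteratively via a_{v+i} = u_i mod 17, u_{i+1} = (u_i − a_{v+i})/17:
  u_0 = 19/8;  a_2 = 13;  u_1 = (u_0 − 13)/17 = -5/8
  u_1 = -5/8;  a_3 = 10;  u_2 = (u_1 − 10)/17 = -5/8
  u_2 = -5/8;  a_4 = 10;  u_3 = (u_2 − 10)/17 = -5/8
Digits: (0, 0, 13, 10, 10).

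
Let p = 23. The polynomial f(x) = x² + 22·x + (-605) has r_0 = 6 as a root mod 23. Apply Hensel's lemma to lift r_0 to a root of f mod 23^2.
r_1 = 190 (mod 529)

Hensel: r_{i+1} = r_i − f(r_i)·(f′(r_i))^{-1} mod 23^{i+2}, f′(x) = 2x + 22. Iterate:
  r_0 = 6 (mod 23)
  r_1 = 190 (mod 529)
Final: r = 190 satisfies f(r) ≡ 0 mod 23^2.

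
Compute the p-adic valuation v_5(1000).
v_5(1000) = 3

v_5(n) is the largest exponent k such that 5^k divides n. Factor out: 1000 = 5^3 · 8. (Sign doesn't affect v_p.) So v_5(1000) = 3.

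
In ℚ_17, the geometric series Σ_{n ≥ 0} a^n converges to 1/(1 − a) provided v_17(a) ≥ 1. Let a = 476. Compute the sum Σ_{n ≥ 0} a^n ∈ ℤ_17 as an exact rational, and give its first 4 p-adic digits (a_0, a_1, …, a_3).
Σ a^n = 1/(1 − a) = -1/475;  first 4 digits = (1, 11, 3, 0)

v_17(a) = 1 ≥ 1, so the series converges in ℤ_17 to 1/(1 − a) = 1/(1 − 476) = -1/475. Expand this rational in ℤ_17: compute digits iteratively via d_i = x_i mod 17, x_{i+1} = (x_i − d_i)/17. The first 4 digits are (1, 11, 3, 0).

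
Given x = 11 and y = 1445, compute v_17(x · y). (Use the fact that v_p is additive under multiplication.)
v_17(15895) = 2

v_p(x) = 0 (factor: 11 = 17^0 · 11); v_p(y) = 2 (factor: 1445 = 17^2 · 5). Additivity: v_p(xy) = v_p(x) + v_p(y) = 0 + 2 = 2. (Direct check: xy = 15895 = 17^2 · (55).)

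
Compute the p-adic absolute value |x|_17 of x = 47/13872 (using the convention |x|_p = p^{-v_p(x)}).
|47/13872|_17 = 289

Step 1 — compute v_17(x) by factoring powers of 17 out of the numerator and denominator: v_17(47/13872) = -2. Step 2 — apply |x|_p = p^{-v_p(x)} = 17^{2} = 289.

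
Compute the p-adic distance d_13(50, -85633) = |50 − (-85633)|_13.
d_13(50, -85633) = 1/28561

Step 1 — x − y = 50 − (-85633) = 85683. Step 2 — v_13(85683) = 4 (factor: 85683 = (13^4 · 3); the sign does not affect v_p). Step 3 — |x − y|_13 = 13^{-4} = 1/28561.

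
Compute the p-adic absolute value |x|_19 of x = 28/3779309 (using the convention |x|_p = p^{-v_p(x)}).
|28/3779309|_19 = 130321

Step 1 — compute v_19(x) by factoring powers of 19 out of the numerator and denominator: v_19(28/3779309) = -4. Step 2 — apply |x|_p = p^{-v_p(x)} = 19^{4} = 130321.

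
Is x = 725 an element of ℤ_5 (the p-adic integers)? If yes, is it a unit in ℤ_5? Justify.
x ∈ ℤ_5 but not a unit; v_5(x) = 2 > 0

ℤ_5 = {x ∈ ℚ_5 : v_5(x) ≥ 0} and ℤ_5^× = {x ∈ ℤ_5 : v_5(x) = 0}. Here v_5(725) = v_5(num) − v_5(den) = 2; compare against these criteria.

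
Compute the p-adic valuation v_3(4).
v_3(4) = 0

v_3(n) is the largest exponent k such that 3^k divides n. Factor out: 4 = 3^0 · 4. (Sign doesn't affect v_p.) So v_3(4) = 0.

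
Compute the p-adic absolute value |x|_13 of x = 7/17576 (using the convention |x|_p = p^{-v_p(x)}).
|7/17576|_13 = 2197

Step 1 — compute v_13(x) by factoring powers of 13 out of the numerator and denominator: v_13(7/17576) = -3. Step 2 — apply |x|_p = p^{-v_p(x)} = 13^{3} = 2197.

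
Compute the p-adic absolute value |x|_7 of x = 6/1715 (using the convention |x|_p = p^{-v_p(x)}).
|6/1715|_7 = 343

Step 1 — compute v_7(x) by factoring powers of 7 out of the numerator and denominator: v_7(6/1715) = -3. Step 2 — apply |x|_p = p^{-v_p(x)} = 7^{3} = 343.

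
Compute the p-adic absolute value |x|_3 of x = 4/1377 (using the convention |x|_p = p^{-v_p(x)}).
|4/1377|_3 = 81

Step 1 — compute v_3(x) by factoring powers of 3 out of the numerator and denominator: v_3(4/1377) = -4. Step 2 — apply |x|_p = p^{-v_p(x)} = 3^{4} = 81.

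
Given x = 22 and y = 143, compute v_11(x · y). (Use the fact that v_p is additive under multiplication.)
v_11(3146) = 2

v_p(x) = 1 (factor: 22 = 11^1 · 2); v_p(y) = 1 (factor: 143 = 11^1 · 13). Additivity: v_p(xy) = v_p(x) + v_p(y) = 1 + 1 = 2. (Direct check: xy = 3146 = 11^2 · (26).)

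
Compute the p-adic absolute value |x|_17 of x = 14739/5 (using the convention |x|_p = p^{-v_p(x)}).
|14739/5|_17 = 1/4913

Step 1 — compute v_17(x) by factoring powers of 17 out of the numerator and denominator: v_17(14739/5) = 3. Step 2 — apply |x|_p = p^{-v_p(x)} = 17^{-3} = 1/4913.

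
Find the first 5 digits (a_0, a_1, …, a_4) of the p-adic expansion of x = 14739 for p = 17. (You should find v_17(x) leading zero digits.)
(a_0, …, a_4) = (0, 0, 0, 3, 0)

v_17(14739) = 3, so a_0 = ... = a_2 = 0. Factor out: x = 17^3 · u with u = 3 a unit in ℤ_17. Expand u iteratively via a_{v+i} = u_i mod 17, u_{i+1} = (u_i − a_{v+i})/17:
  u_0 = 3;  a_3 = 3;  u_1 = (u_0 − 3)/17 = 0
  u_1 = 0;  a_4 = 0;  u_2 = (u_1 − 0)/17 = 0
Digits: (0, 0, 0, 3, 0).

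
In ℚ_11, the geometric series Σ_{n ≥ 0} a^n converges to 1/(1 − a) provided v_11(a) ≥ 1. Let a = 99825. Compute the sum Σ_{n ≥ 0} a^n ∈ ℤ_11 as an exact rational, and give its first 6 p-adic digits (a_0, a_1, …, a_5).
Σ a^n = 1/(1 − a) = -1/99824;  first 6 digits = (1, 0, 0, 9, 6, 0)

v_11(a) = 3 ≥ 1, so the series converges in ℤ_11 to 1/(1 − a) = 1/(1 − 99825) = -1/99824. Expand this rational in ℤ_11: compute digits iteratively via d_i = x_i mod 11, x_{i+1} = (x_i − d_i)/11. The first 6 digits are (1, 0, 0, 9, 6, 0).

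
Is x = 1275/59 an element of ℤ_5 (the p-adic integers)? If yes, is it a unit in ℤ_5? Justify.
x ∈ ℤ_5 but not a unit; v_5(x) = 2 > 0

ℤ_5 = {x ∈ ℚ_5 : v_5(x) ≥ 0} and ℤ_5^× = {x ∈ ℤ_5 : v_5(x) = 0}. Here v_5(1275/59) = v_5(num) − v_5(den) = 2; compare against these criteria.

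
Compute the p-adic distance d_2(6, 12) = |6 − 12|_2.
d_2(6, 12) = 1/2

Step 1 — x − y = 6 − 12 = -6. Step 2 — v_2(-6) = 1 (factor: -6 = −(2^1 · 3); the sign does not affect v_p). Step 3 — |x − y|_2 = 2^{-1} = 1/2.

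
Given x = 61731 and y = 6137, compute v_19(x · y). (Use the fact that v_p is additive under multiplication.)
v_19(378843147) = 5

v_p(x) = 3 (factor: 61731 = 19^3 · 9); v_p(y) = 2 (factor: 6137 = 19^2 · 17). Additivity: v_p(xy) = v_p(x) + v_p(y) = 3 + 2 = 5. (Direct check: xy = 378843147 = 19^5 · (153).)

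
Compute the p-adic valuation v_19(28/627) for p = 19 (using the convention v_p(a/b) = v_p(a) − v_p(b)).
v_19(28/627) = -1

Factor powers of 19 from the numerator and denominator of the reduced fraction: 28 = 19^0 · 28 and 627 = 19^1 · 33. Apply v_p(a/b) = v_p(a) − v_p(b): v_19(28/627) = 0 − 1 = -1.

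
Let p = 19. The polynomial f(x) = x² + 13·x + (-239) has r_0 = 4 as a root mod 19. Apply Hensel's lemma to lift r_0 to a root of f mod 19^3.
r_2 = 6768 (mod 6859)

Hensel: r_{i+1} = r_i − f(r_i)·(f′(r_i))^{-1} mod 19^{i+2}, f′(x) = 2x + 13. Iterate:
  r_0 = 4 (mod 19)
  r_1 = 270 (mod 361)
  r_2 = 6768 (mod 6859)
Final: r = 6768 satisfies f(r) ≡ 0 mod 19^3.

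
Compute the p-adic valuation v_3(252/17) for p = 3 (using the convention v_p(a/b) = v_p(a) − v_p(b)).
v_3(252/17) = 2

Factor powers of 3 from the numerator and denominator of the reduced fraction: 252 = 3^2 · 28 and 17 = 3^0 · 17. Apply v_p(a/b) = v_p(a) − v_p(b): v_3(252/17) = 2 − 0 = 2.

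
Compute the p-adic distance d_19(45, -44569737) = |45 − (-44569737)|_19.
d_19(45, -44569737) = 1/2476099

Step 1 — x − y = 45 − (-44569737) = 44569782. Step 2 — v_19(44569782) = 5 (factor: 44569782 = (19^5 · 18); the sign does not affect v_p). Step 3 — |x − y|_19 = 19^{-5} = 1/2476099.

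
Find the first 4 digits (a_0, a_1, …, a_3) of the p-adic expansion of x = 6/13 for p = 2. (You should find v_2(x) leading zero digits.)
(a_0, …, a_3) = (0, 1, 1, 1)

v_2(6/13) = 1, so a_0 = ... = a_0 = 0. Factor out: x = 2^1 · u with u = 3/13 a unit in ℤ_2. Expand u iteratively via a_{v+i} = u_i mod 2, u_{i+1} = (u_i − a_{v+i})/2:
  u_0 = 3/13;  a_1 = 1;  u_1 = (u_0 − 1)/2 = -5/13
  u_1 = -5/13;  a_2 = 1;  u_2 = (u_1 − 1)/2 = -9/13
  u_2 = -9/13;  a_3 = 1;  u_3 = (u_2 − 1)/2 = -11/13
Digits: (0, 1, 1, 1).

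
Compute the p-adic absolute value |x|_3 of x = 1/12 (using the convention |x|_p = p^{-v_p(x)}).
|1/12|_3 = 3

Step 1 — compute v_3(x) by factoring powers of 3 out of the numerator and denominator: v_3(1/12) = -1. Step 2 — apply |x|_p = p^{-v_p(x)} = 3^{1} = 3.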